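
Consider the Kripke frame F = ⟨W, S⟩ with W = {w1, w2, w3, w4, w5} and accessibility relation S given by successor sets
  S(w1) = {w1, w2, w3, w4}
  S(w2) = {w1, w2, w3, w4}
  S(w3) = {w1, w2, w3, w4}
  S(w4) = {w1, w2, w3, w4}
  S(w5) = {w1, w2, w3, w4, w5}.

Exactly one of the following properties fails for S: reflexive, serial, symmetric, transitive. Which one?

Reflexive: yes — every world is S-related to itself.
Serial: yes — every world has a successor (e.g. w1 S w1).
Symmetric: no — w5 S w1 but not w1 S w5.
Transitive: yes — every two-step S-path is closed by a direct edge.
Only symmetric fails.

symmetric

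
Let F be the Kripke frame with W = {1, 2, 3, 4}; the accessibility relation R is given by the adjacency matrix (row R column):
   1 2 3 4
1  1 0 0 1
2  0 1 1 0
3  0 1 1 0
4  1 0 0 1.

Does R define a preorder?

Reflexive: yes — every world is R-related to itself.
Transitive: yes — every two-step R-path is closed by a direct edge.
So R is a preorder.

Yes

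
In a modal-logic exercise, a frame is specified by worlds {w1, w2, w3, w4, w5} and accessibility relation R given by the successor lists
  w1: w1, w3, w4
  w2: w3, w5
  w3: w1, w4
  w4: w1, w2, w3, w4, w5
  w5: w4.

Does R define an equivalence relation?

No

Reflexive: no — w2 is not related to itself.
Symmetric: no — w2 R w3 but not w3 R w2.
Transitive: no — w1 R w4 and w4 R w2, but not w1 R w2.
So R is not an equivalence relation.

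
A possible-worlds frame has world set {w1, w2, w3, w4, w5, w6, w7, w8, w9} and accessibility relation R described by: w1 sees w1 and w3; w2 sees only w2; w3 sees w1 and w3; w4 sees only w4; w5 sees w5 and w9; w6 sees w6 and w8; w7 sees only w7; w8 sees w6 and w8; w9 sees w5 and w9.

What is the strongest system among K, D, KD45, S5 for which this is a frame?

Serial (axiom D): yes — every world has a successor (e.g. w1 R w1).
Euclidean (axiom 5): yes — any two successors of a common world are R-related.
Transitive (axiom 4): yes — every two-step R-path is closed by a direct edge.
Reflexive (axiom T): yes — every world is R-related to itself.
So F validates K, D, KD45, S5. The strongest is S5.

S5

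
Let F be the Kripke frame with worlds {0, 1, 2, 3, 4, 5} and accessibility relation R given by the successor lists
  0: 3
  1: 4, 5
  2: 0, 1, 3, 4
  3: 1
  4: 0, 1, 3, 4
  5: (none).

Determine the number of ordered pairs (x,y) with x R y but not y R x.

Enumerating: (0,3), (1,5), (2,0), (2,1), (2,3), (2,4), (3,1), (4,0), (4,3).

9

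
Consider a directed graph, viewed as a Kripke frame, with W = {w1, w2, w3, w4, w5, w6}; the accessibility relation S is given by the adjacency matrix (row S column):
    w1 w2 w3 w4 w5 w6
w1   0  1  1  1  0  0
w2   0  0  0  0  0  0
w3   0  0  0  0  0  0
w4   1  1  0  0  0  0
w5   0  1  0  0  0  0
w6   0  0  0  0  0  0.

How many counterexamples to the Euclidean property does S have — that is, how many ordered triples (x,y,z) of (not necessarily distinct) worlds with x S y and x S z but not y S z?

12

Enumerating: (w1,w2,w2), (w1,w2,w3), (w1,w2,w4), (w1,w3,w2), (w1,w3,w3), (w1,w3,w4), (w1,w4,w3), (w1,w4,w4), (w4,w1,w1), (w4,w2,w1), (w4,w2,w2), (w5,w2,w2).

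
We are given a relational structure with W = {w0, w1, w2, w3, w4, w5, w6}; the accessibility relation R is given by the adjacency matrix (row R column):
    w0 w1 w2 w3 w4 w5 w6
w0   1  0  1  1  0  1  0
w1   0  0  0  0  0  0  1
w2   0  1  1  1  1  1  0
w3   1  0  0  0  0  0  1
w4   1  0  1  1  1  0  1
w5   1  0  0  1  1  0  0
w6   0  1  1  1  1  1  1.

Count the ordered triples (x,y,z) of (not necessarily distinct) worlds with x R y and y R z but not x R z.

36

Enumerating: (w0,w2,w1), (w0,w2,w4), (w0,w3,w6), (w0,w5,w4), (w1,w6,w1), (w1,w6,w2), (w1,w6,w3), (w1,w6,w4), (w1,w6,w5), (w2,w1,w6), (w2,w3,w0), (w2,w3,w6), … and 24 more.
Total: 36.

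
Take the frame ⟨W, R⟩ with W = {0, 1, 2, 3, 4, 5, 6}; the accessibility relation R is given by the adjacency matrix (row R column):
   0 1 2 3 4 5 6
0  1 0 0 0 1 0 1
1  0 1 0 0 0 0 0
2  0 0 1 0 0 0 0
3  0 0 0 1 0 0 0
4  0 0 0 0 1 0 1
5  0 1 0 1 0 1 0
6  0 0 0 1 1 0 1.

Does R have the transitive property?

Transitive: no — 0 R 6 and 6 R 3, but not 0 R 3.

No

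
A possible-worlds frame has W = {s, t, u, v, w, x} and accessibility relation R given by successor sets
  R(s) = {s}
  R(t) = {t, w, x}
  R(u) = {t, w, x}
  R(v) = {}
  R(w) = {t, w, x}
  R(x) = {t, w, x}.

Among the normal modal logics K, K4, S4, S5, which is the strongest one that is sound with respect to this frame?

K4

Transitive (axiom 4): yes — every two-step R-path is closed by a direct edge.
Reflexive (axiom T): no — u is not related to itself.
Euclidean (axiom 5): yes — any two successors of a common world are R-related.
So F validates K, K4; S4 would additionally require R to be reflexive. The strongest is K4.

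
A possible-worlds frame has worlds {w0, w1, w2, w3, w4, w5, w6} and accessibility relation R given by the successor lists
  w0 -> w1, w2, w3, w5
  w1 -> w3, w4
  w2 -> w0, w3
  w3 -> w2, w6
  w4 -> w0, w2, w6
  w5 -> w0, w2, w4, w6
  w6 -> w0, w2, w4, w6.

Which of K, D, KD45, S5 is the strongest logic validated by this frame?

Serial (axiom D): yes — every world has a successor (e.g. w0 R w1).
Euclidean (axiom 5): no — w0 R w1 and w0 R w2, but not w1 R w2.
Transitive (axiom 4): no — w0 R w1 and w1 R w4, but not w0 R w4.
Reflexive (axiom T): no — w0 is not related to itself.
So F validates K, D; KD45 would additionally require R to be Euclidean and transitive. The strongest is D.

D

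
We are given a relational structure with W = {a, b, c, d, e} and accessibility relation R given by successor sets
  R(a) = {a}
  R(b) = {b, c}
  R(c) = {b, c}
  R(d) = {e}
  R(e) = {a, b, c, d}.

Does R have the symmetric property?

No

Symmetric: no — e R a but not a R e.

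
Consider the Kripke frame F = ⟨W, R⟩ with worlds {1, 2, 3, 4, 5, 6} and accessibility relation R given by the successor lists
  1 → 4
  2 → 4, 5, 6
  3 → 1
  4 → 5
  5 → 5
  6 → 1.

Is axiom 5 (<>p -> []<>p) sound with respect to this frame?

Axiom 5 corresponds to the accessibility relation being Euclidean.
Euclidean: no — 2 R 4 and 2 R 6, but not 4 R 6.

No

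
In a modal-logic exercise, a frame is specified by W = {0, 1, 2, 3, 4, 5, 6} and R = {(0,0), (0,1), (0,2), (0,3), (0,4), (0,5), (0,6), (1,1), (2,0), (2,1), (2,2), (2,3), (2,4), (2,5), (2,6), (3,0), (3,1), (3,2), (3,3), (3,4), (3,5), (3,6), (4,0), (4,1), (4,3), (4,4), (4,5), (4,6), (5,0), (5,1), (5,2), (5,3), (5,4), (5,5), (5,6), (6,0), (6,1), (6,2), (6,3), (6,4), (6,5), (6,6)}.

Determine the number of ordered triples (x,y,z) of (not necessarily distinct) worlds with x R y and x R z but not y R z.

40

Enumerating: (0,1,0), (0,1,2), (0,1,3), (0,1,4), (0,1,5), (0,1,6), (0,4,2), (2,1,0), (2,1,2), (2,1,3), (2,1,4), (2,1,5), … and 28 more.
Total: 40.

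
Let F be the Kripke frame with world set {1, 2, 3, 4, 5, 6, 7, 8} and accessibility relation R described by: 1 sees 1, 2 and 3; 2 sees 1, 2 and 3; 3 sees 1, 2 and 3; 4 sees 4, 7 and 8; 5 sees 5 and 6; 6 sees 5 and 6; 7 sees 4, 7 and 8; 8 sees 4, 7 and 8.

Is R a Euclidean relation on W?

Euclidean: yes — any two successors of a common world are R-related.

Yes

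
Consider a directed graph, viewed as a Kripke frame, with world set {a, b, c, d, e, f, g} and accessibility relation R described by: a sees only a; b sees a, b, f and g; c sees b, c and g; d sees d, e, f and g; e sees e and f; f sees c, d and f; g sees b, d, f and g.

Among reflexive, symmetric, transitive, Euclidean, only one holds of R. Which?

Reflexive: yes — every world is R-related to itself.
Symmetric: no — b R a but not a R b.
Transitive: no — b R f and f R c, but not b R c.
Euclidean: no — b R a and b R f, but not a R f.
Only reflexive holds.

reflexive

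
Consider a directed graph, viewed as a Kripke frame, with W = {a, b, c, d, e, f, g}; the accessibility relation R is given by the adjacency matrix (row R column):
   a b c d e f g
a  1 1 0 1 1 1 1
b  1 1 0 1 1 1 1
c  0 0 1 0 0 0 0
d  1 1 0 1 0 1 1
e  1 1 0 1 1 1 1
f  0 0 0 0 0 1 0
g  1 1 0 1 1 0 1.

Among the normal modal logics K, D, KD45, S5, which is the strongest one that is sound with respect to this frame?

D

Serial (axiom D): yes — every world has a successor (e.g. a R a).
Euclidean (axiom 5): no — a R d and a R e, but not d R e.
Transitive (axiom 4): no — d R a and a R e, but not d R e.
Reflexive (axiom T): yes — every world is R-related to itself.
So F validates K, D; KD45 would additionally require R to be Euclidean and transitive. The strongest is D.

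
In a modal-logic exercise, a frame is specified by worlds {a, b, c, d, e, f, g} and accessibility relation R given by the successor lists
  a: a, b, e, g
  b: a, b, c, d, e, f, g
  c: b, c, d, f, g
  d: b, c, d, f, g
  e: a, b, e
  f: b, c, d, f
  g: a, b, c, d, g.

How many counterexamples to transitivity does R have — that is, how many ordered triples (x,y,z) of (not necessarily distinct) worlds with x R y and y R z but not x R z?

26

Enumerating: (a,b,c), (a,b,d), (a,b,f), (a,g,c), (a,g,d), (c,b,a), (c,b,e), (c,g,a), (d,b,a), (d,b,e), (d,g,a), (e,a,g), … and 14 more.
Total: 26.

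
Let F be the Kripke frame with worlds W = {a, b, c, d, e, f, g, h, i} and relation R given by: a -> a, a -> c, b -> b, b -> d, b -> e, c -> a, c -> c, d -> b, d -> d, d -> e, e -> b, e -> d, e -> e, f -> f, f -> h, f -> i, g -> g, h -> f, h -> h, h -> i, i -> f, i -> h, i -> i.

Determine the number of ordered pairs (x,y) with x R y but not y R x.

0

R is symmetric; there are no such tuples.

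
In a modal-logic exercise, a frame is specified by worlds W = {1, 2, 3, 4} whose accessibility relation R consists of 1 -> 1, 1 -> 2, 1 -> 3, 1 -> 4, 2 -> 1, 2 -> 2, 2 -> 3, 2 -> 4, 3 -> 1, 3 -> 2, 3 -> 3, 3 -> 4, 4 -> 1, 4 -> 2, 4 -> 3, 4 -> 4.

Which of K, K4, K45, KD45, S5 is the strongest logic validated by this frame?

S5

Transitive (axiom 4): yes — every two-step R-path is closed by a direct edge.
Euclidean (axiom 5): yes — any two successors of a common world are R-related.
Serial (axiom D): yes — every world has a successor (e.g. 1 R 1).
Reflexive (axiom T): yes — every world is R-related to itself.
So F validates K, K4, K45, KD45, S5. The strongest is S5.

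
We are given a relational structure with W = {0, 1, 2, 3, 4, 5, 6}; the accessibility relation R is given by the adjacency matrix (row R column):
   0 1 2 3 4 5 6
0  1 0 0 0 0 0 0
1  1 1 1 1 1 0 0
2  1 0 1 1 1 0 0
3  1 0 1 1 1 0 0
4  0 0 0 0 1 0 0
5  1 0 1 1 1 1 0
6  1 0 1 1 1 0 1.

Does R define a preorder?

Yes

Reflexive: yes — every world is R-related to itself.
Transitive: yes — every two-step R-path is closed by a direct edge.
So R is a preorder.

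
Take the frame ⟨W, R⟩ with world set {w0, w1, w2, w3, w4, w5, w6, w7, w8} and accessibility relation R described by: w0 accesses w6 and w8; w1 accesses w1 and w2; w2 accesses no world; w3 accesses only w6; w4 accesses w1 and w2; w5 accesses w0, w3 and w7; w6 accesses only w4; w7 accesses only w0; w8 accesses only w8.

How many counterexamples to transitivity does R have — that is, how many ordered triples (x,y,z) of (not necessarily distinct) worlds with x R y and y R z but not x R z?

Enumerating: (w0,w6,w4), (w3,w6,w4), (w5,w0,w6), (w5,w0,w8), (w5,w3,w6), (w6,w4,w1), (w6,w4,w2), (w7,w0,w6), (w7,w0,w8).

9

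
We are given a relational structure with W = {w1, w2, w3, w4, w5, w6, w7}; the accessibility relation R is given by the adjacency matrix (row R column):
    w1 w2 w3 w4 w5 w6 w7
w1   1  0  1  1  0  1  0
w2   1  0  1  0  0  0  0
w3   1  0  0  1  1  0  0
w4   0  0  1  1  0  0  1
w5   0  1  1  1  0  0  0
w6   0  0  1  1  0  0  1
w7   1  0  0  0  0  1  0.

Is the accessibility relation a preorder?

No

Reflexive: no — w2 is not related to itself.
Transitive: no — w1 R w3 and w3 R w5, but not w1 R w5.
So R is not a preorder.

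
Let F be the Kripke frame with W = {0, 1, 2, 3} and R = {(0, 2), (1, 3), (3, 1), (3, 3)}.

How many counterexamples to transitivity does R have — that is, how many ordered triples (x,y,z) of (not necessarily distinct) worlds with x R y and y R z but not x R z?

Enumerating: (1,3,1).

1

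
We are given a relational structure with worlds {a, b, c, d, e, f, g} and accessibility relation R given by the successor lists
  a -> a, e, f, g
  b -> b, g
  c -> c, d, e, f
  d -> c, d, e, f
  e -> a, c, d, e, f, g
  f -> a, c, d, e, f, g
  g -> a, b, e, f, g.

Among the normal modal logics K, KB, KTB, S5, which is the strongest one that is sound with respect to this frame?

KTB

Symmetric (axiom B): yes — every pair in R has its reverse in R.
Reflexive (axiom T): yes — every world is R-related to itself.
Euclidean (axiom 5): no — e R a and e R c, but not a R c.
So F validates K, KB, KTB; S5 would additionally require R to be Euclidean. The strongest is KTB.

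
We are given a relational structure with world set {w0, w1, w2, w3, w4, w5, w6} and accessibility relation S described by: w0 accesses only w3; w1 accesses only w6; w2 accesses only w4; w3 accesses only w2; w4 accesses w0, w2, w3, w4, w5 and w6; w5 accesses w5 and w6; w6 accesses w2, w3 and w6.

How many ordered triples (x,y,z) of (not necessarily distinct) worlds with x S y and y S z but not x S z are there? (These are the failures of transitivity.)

12

Enumerating: (w0,w3,w2), (w1,w6,w2), (w1,w6,w3), (w2,w4,w0), (w2,w4,w2), (w2,w4,w3), (w2,w4,w5), (w2,w4,w6), (w3,w2,w4), (w5,w6,w2), (w5,w6,w3), (w6,w2,w4).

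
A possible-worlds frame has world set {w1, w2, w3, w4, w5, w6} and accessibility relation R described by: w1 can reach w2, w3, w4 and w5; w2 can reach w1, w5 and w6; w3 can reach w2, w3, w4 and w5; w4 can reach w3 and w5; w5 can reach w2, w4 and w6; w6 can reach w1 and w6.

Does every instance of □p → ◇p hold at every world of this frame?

Axiom D corresponds to the accessibility relation being serial.
Serial: yes — every world has a successor (e.g. w1 R w2).

Yes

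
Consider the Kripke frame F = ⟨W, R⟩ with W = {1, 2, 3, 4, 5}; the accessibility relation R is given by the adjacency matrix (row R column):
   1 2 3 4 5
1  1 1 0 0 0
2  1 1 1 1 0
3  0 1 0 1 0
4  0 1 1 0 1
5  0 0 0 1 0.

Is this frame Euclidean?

No

Euclidean: no — 2 R 1 and 2 R 3, but not 1 R 3.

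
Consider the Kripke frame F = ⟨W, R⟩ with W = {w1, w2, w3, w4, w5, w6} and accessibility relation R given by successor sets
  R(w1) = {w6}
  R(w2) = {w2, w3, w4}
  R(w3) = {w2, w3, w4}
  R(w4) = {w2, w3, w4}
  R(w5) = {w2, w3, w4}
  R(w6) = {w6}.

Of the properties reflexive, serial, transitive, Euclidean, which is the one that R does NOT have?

Reflexive: no — w1 is not related to itself.
Serial: yes — every world has a successor (e.g. w1 R w6).
Transitive: yes — every two-step R-path is closed by a direct edge.
Euclidean: yes — any two successors of a common world are R-related.
Only reflexive fails.

reflexive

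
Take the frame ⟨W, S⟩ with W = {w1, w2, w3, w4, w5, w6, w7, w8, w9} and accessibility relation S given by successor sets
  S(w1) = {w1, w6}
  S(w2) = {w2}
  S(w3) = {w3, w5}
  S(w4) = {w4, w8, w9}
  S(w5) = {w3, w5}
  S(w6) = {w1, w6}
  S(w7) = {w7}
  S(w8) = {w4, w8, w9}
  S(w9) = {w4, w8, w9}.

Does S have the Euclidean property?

Euclidean: yes — any two successors of a common world are S-related.

Yes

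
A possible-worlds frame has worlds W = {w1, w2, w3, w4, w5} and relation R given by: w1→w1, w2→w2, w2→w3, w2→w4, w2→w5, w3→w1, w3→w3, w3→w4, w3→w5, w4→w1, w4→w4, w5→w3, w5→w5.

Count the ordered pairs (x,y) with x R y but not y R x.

Enumerating: (w2,w3), (w2,w4), (w2,w5), (w3,w1), (w3,w4), (w4,w1).

6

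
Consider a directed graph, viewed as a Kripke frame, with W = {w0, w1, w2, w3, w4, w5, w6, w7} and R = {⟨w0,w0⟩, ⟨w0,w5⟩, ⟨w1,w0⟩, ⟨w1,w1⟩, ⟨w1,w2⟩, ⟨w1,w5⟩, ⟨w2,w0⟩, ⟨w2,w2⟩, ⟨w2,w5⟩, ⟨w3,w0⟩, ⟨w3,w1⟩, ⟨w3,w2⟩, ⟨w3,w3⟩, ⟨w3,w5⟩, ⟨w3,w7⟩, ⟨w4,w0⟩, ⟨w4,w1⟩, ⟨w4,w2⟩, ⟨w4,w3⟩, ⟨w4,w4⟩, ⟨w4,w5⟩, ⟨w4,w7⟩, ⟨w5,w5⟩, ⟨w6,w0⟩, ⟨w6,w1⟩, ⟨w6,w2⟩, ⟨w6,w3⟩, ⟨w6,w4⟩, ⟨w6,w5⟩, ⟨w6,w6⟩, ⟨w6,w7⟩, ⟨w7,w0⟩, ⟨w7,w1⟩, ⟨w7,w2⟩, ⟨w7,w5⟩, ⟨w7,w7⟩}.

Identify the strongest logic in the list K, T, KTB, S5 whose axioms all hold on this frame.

T

Reflexive (axiom T): yes — every world is R-related to itself.
Symmetric (axiom B): no — w0 R w5 but not w5 R w0.
Euclidean (axiom 5): no — w1 R w0 and w1 R w2, but not w0 R w2.
So F validates K, T; KTB would additionally require R to be symmetric. The strongest is T.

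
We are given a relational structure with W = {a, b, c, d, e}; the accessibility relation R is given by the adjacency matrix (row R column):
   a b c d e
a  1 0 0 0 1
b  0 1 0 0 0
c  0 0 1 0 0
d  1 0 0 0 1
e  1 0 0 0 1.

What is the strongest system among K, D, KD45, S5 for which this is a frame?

Serial (axiom D): yes — every world has a successor (e.g. a R a).
Euclidean (axiom 5): yes — any two successors of a common world are R-related.
Transitive (axiom 4): yes — every two-step R-path is closed by a direct edge.
Reflexive (axiom T): no — d is not related to itself.
So F validates K, D, KD45; S5 would additionally require R to be reflexive. The strongest is KD45.

KD45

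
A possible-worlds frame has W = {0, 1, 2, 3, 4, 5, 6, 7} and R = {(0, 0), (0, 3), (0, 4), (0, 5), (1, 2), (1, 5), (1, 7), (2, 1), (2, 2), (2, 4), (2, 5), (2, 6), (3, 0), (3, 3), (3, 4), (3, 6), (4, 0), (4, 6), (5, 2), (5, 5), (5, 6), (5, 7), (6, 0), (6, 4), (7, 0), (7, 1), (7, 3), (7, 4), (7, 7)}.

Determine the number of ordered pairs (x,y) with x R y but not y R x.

12

Enumerating: (0,5), (1,5), (2,4), (2,6), (3,4), (3,6), (5,6), (5,7), (6,0), (7,0), (7,3), (7,4).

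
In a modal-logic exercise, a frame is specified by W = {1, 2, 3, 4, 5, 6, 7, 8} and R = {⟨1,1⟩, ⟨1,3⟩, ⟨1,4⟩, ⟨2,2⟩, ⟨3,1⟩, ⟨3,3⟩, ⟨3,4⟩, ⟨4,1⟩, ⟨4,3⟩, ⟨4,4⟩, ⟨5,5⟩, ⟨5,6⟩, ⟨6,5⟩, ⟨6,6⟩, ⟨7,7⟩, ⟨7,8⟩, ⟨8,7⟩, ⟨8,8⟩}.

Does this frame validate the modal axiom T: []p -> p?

Axiom T corresponds to the accessibility relation being reflexive.
Reflexive: yes — every world is R-related to itself.

Yes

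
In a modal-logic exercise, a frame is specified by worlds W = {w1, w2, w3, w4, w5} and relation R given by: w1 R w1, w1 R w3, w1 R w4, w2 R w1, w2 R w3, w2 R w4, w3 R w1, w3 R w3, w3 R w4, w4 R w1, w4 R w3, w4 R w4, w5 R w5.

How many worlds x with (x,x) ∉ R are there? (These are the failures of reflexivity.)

Enumerating: w2.

1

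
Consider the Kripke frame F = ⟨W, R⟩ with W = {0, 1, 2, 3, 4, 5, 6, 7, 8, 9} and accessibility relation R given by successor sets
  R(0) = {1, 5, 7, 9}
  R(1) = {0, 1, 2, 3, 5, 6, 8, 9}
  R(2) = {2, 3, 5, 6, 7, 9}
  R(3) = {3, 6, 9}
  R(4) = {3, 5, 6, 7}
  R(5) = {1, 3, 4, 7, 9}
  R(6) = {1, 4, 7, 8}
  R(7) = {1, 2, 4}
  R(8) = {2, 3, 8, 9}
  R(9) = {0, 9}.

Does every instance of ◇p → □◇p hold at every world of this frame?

No

Axiom 5 corresponds to the accessibility relation being Euclidean.
Euclidean: no — 0 R 1 and 0 R 7, but not 1 R 7.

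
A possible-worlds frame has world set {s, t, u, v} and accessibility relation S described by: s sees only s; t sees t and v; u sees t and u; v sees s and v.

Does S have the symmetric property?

Symmetric: no — t S v but not v S t.

No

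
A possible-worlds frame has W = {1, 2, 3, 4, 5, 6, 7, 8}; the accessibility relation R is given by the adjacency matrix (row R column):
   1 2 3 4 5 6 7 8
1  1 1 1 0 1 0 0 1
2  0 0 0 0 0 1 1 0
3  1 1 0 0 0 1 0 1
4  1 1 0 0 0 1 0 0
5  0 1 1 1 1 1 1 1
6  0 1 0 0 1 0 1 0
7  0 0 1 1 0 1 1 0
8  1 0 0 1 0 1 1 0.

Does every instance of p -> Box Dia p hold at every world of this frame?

No

By correspondence theory, B is valid on a frame iff R is symmetric.
Symmetric: no — 1 R 2 but not 2 R 1.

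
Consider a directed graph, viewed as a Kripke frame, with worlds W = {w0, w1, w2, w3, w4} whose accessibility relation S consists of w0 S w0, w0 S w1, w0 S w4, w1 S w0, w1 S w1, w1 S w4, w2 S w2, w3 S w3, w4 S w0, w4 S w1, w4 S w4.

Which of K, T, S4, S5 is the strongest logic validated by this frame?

S5

Reflexive (axiom T): yes — every world is S-related to itself.
Transitive (axiom 4): yes — every two-step S-path is closed by a direct edge.
Euclidean (axiom 5): yes — any two successors of a common world are S-related.
So F validates K, T, S4, S5. The strongest is S5.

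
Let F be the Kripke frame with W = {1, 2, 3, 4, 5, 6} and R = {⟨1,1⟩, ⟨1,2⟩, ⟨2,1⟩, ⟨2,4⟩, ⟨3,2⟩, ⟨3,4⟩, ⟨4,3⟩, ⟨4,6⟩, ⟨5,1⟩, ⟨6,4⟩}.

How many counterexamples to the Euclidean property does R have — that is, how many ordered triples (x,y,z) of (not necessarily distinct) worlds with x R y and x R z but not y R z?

12

Enumerating: (1,2,2), (2,1,4), (2,4,1), (2,4,4), (3,2,2), (3,4,2), (3,4,4), (4,3,3), (4,3,6), (4,6,3), (4,6,6), (6,4,4).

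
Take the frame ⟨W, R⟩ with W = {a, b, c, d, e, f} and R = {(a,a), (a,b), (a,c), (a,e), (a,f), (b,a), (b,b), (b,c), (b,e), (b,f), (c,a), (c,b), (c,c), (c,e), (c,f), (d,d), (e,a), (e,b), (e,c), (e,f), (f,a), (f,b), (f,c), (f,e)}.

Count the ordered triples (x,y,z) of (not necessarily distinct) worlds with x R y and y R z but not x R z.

8

Enumerating: (e,a,e), (e,b,e), (e,c,e), (e,f,e), (f,a,f), (f,b,f), (f,c,f), (f,e,f).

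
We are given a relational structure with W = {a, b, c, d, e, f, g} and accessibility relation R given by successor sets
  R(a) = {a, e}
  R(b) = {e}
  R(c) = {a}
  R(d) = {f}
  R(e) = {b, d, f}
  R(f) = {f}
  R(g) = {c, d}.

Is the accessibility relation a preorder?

Reflexive: no — b is not related to itself.
Transitive: no — a R e and e R b, but not a R b.
So R is not a preorder.

No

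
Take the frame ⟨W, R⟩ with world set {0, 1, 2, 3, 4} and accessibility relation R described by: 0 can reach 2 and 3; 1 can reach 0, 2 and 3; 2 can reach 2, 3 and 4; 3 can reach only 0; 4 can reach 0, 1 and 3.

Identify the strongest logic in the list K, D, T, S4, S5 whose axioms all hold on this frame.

D

Serial (axiom D): yes — every world has a successor (e.g. 0 R 2).
Reflexive (axiom T): no — 0 is not related to itself.
Transitive (axiom 4): no — 0 R 2 and 2 R 4, but not 0 R 4.
Euclidean (axiom 5): no — 0 R 3 and 0 R 2, but not 3 R 2.
So F validates K, D; T would additionally require R to be reflexive. The strongest is D.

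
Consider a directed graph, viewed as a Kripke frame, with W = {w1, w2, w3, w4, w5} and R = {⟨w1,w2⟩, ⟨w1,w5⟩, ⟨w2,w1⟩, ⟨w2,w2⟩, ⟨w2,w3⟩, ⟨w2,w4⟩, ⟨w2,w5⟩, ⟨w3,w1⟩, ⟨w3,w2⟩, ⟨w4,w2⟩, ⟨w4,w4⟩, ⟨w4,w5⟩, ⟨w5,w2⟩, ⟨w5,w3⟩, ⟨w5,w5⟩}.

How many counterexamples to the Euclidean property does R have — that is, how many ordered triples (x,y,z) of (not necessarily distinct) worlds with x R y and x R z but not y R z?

14

Enumerating: (w2,w1,w1), (w2,w1,w3), (w2,w1,w4), (w2,w3,w3), (w2,w3,w4), (w2,w3,w5), (w2,w4,w1), (w2,w4,w3), (w2,w5,w1), (w2,w5,w4), (w3,w1,w1), (w4,w5,w4), (w5,w3,w3), (w5,w3,w5).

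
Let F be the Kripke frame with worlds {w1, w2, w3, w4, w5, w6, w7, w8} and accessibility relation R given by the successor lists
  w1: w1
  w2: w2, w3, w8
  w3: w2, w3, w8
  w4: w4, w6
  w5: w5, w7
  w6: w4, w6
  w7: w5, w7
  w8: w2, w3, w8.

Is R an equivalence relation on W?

Yes

Reflexive: yes — every world is R-related to itself.
Symmetric: yes — every pair in R has its reverse in R.
Transitive: yes — every two-step R-path is closed by a direct edge.
So R is an equivalence relation.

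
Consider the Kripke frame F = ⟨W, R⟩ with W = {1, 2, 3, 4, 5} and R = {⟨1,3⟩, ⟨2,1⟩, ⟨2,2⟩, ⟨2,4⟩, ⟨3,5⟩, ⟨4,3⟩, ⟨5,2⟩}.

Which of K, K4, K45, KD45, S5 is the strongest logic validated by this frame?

K

Transitive (axiom 4): no — 1 R 3 and 3 R 5, but not 1 R 5.
Euclidean (axiom 5): no — 2 R 1 and 2 R 4, but not 1 R 4.
Serial (axiom D): yes — every world has a successor (e.g. 1 R 3).
Reflexive (axiom T): no — 1 is not related to itself.
So F validates K; K4 would additionally require R to be transitive. The strongest is K.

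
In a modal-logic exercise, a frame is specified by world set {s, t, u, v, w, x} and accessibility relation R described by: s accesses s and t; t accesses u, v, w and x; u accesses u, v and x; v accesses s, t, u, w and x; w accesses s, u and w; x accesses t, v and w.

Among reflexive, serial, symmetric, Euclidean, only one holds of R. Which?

Reflexive: no — t is not related to itself.
Serial: yes — every world has a successor (e.g. s R s).
Symmetric: no — s R t but not t R s.
Euclidean: no — t R u and t R w, but not u R w.
Only serial holds.

serial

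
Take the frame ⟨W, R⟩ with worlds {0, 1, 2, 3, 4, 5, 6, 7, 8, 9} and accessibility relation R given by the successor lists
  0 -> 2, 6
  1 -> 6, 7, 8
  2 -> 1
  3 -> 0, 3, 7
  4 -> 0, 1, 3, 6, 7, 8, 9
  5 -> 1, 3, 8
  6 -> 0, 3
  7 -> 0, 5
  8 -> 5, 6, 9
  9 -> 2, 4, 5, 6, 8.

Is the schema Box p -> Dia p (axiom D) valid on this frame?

By correspondence theory, D is valid on a frame iff R is serial.
Serial: yes — every world has a successor (e.g. 0 R 2).

Yes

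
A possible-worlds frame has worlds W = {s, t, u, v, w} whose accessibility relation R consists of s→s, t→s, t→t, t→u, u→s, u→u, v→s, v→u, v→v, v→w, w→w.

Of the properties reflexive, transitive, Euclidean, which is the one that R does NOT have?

Euclidean

Reflexive: yes — every world is R-related to itself.
Transitive: yes — every two-step R-path is closed by a direct edge.
Euclidean: no — t R s and t R u, but not s R u.
Only Euclidean fails.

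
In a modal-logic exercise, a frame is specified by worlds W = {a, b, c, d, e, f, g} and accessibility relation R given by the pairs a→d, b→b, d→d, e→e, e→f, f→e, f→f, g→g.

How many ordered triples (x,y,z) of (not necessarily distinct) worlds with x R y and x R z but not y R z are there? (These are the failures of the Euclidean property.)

0

R is Euclidean; there are no such tuples.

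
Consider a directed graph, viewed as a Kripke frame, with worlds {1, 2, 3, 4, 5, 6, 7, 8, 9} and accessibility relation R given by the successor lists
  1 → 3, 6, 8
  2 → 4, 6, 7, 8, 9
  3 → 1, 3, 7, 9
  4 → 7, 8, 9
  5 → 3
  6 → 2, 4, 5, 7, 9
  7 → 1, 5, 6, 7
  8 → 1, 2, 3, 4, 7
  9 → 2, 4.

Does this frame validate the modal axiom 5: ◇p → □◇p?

No

Axiom 5 corresponds to the accessibility relation being Euclidean.
Euclidean: no — 1 R 3 and 1 R 6, but not 3 R 6.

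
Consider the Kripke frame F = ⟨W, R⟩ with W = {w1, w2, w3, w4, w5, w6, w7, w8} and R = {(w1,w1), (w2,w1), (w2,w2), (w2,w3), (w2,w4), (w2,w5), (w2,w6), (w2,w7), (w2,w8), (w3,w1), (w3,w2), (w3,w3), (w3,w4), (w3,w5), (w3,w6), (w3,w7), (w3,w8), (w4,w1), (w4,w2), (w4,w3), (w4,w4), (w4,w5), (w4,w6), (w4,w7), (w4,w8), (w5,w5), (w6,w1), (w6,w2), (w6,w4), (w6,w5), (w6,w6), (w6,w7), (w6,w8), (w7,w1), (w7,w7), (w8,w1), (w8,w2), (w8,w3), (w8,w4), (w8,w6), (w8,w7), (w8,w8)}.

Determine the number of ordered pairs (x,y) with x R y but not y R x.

Enumerating: (w2,w1), (w2,w5), (w2,w7), (w3,w1), (w3,w5), (w3,w6), (w3,w7), (w4,w1), (w4,w5), (w4,w7), (w6,w1), (w6,w5), (w6,w7), (w7,w1), (w8,w1), (w8,w7).

16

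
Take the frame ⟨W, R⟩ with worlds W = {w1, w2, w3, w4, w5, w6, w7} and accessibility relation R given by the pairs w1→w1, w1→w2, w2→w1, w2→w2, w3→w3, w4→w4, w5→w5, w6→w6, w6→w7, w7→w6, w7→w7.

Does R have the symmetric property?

Yes

Symmetric: yes — every pair in R has its reverse in R.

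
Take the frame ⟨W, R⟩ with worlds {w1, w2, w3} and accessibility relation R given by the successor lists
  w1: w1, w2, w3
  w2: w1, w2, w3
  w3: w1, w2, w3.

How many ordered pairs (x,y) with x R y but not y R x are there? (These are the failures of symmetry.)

0

R is symmetric; there are no such tuples.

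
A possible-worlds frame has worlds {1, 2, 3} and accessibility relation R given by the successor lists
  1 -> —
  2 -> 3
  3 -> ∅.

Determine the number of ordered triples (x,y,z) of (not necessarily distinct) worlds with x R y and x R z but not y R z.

Enumerating: (2,3,3).

1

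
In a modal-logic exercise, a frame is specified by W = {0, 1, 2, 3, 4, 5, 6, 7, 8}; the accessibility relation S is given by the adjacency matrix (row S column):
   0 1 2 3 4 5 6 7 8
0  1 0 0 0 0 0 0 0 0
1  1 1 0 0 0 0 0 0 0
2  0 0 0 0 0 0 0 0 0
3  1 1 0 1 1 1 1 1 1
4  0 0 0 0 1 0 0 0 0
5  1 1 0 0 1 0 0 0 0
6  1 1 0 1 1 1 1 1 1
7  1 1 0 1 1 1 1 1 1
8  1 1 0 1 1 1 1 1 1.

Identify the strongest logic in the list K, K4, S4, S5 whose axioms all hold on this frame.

K4

Transitive (axiom 4): yes — every two-step S-path is closed by a direct edge.
Reflexive (axiom T): no — 2 is not related to itself.
Euclidean (axiom 5): no — 3 S 0 and 3 S 1, but not 0 S 1.
So F validates K, K4; S4 would additionally require S to be reflexive. The strongest is K4.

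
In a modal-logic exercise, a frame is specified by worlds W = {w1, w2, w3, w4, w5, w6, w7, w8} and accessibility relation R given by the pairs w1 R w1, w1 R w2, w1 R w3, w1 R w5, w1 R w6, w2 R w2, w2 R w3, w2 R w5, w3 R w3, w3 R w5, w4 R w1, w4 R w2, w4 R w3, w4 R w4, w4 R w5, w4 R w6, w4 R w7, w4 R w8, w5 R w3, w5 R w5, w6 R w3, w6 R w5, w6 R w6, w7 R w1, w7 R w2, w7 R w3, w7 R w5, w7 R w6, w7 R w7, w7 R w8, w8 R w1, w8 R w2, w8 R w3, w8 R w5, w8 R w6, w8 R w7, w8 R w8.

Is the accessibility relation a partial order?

No

Reflexive: yes — every world is R-related to itself.
Transitive: yes — every two-step R-path is closed by a direct edge.
Antisymmetric: no — w3 R w5 and w5 R w3 with w3 ≠ w5.
So R is not a partial order.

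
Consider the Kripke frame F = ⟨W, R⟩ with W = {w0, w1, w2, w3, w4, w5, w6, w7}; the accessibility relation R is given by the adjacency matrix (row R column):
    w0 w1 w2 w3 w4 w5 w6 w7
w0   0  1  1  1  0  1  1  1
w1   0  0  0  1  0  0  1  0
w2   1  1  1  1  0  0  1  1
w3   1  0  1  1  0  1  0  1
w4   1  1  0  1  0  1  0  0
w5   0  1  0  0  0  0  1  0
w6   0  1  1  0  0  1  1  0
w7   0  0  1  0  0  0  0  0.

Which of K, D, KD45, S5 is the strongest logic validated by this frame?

Serial (axiom D): yes — every world has a successor (e.g. w0 R w1).
Euclidean (axiom 5): no — w0 R w1 and w0 R w2, but not w1 R w2.
Transitive (axiom 4): no — w1 R w3 and w3 R w0, but not w1 R w0.
Reflexive (axiom T): no — w0 is not related to itself.
So F validates K, D; KD45 would additionally require R to be Euclidean and transitive. The strongest is D.

D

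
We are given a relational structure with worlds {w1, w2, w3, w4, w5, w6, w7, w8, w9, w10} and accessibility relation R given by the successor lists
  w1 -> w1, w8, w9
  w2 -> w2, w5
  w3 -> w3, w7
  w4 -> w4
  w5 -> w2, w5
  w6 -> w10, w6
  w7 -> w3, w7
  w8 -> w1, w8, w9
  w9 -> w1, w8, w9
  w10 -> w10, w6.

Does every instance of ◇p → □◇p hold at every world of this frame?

The schema 5 characterises exactly the Euclidean frames.
Euclidean: yes — any two successors of a common world are R-related.

Yes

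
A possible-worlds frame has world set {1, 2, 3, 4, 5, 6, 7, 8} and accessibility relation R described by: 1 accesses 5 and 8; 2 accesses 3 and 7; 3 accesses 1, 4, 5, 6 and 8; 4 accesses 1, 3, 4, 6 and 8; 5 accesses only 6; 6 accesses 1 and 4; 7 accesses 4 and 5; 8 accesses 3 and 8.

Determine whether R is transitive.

No

Transitive: no — 1 R 5 and 5 R 6, but not 1 R 6.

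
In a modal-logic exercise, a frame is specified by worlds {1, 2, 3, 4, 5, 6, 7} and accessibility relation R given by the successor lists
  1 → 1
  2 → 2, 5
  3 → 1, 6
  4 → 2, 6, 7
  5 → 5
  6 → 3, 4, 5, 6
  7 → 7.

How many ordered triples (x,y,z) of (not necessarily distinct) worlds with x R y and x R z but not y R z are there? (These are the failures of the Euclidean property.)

18

Enumerating: (2,5,2), (3,1,6), (3,6,1), (4,2,6), (4,2,7), (4,6,2), (4,6,7), (4,7,2), (4,7,6), (6,3,3), (6,3,4), (6,3,5), (6,4,3), (6,4,4), (6,4,5), (6,5,3), (6,5,4), (6,5,6).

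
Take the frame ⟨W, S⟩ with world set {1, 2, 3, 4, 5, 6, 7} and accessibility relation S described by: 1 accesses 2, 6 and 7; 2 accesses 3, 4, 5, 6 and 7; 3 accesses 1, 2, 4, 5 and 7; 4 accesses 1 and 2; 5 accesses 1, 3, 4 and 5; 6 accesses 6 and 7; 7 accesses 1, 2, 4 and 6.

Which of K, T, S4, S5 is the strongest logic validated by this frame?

Reflexive (axiom T): no — 1 is not related to itself.
Transitive (axiom 4): no — 1 S 2 and 2 S 3, but not 1 S 3.
Euclidean (axiom 5): no — 1 S 6 and 1 S 2, but not 6 S 2.
So F validates K; T would additionally require S to be reflexive. The strongest is K.

K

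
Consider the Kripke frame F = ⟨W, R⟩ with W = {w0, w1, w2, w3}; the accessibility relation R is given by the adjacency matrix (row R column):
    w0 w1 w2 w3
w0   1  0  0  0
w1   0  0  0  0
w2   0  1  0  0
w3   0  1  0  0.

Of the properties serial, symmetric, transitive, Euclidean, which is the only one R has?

transitive

Serial: no — w1 has no R-successor.
Symmetric: no — w2 R w1 but not w1 R w2.
Transitive: yes — every two-step R-path is closed by a direct edge.
Euclidean: no — w2 R w1 and w2 R w1, but not w1 R w1.
Only transitive holds.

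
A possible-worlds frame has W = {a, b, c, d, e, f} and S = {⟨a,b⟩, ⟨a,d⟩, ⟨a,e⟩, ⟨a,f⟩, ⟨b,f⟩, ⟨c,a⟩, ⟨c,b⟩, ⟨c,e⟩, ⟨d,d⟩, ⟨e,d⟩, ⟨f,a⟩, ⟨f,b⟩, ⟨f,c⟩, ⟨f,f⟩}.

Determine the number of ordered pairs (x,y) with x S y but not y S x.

Enumerating: (a,b), (a,d), (a,e), (c,a), (c,b), (c,e), (e,d), (f,c).

8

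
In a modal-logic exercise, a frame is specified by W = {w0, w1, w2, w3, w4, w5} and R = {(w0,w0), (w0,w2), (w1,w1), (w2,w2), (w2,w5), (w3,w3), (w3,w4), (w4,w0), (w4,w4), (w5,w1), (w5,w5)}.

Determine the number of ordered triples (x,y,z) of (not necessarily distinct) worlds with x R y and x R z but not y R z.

Enumerating: (w0,w2,w0), (w2,w5,w2), (w3,w4,w3), (w4,w0,w4), (w5,w1,w5).

5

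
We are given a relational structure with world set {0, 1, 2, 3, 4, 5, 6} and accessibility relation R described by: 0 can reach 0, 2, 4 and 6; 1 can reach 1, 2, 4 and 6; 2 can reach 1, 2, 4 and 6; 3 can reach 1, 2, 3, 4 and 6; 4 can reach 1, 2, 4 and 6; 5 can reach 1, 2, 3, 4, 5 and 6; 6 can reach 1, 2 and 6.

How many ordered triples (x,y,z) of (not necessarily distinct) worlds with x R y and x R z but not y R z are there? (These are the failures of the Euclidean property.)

Enumerating: (0,2,0), (0,4,0), (0,6,0), (0,6,4), (1,6,4), (2,6,4), (3,1,3), (3,2,3), (3,4,3), (3,6,3), (3,6,4), (4,6,4), … and 10 more.
Total: 22.

22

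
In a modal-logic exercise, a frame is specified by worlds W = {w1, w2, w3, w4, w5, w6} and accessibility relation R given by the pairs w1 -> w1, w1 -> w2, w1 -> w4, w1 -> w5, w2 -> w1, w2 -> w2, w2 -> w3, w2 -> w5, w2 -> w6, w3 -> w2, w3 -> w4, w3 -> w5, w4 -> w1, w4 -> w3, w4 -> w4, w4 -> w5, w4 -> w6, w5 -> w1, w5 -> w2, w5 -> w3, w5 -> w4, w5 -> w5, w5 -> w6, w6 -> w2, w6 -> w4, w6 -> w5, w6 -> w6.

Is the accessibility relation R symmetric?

Yes

Symmetric: yes — every pair in R has its reverse in R.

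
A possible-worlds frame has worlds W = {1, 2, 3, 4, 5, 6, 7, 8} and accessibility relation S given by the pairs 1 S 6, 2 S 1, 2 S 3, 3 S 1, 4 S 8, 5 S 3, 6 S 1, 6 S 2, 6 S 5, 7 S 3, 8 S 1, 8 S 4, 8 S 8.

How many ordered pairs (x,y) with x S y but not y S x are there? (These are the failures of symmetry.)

8

Enumerating: (2,1), (2,3), (3,1), (5,3), (6,2), (6,5), (7,3), (8,1).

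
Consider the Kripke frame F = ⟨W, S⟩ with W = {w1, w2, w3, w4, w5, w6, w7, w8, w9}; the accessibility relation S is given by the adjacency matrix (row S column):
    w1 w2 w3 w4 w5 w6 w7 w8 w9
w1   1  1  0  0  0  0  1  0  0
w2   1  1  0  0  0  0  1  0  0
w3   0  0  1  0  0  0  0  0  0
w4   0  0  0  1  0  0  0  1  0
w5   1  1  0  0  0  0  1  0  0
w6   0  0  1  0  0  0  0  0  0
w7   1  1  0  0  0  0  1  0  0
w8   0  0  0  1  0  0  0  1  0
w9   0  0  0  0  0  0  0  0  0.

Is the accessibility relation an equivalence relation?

Reflexive: no — w5 is not related to itself.
Symmetric: no — w5 S w1 but not w1 S w5.
Transitive: yes — every two-step S-path is closed by a direct edge.
So S is not an equivalence relation.

No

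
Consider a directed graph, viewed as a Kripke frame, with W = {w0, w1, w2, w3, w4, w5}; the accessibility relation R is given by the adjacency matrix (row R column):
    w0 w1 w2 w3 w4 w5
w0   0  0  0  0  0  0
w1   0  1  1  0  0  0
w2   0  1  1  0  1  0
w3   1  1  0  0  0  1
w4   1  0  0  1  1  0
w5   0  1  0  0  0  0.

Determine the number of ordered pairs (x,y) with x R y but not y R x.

Enumerating: (w2,w4), (w3,w0), (w3,w1), (w3,w5), (w4,w0), (w4,w3), (w5,w1).

7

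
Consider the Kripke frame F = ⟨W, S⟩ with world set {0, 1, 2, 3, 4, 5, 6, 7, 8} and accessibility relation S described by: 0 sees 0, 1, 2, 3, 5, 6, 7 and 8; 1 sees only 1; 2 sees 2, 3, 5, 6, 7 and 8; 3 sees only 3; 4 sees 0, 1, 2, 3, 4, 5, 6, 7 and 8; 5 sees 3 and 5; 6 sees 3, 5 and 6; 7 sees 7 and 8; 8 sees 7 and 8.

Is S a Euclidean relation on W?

Euclidean: no — 0 S 1 and 0 S 2, but not 1 S 2.

No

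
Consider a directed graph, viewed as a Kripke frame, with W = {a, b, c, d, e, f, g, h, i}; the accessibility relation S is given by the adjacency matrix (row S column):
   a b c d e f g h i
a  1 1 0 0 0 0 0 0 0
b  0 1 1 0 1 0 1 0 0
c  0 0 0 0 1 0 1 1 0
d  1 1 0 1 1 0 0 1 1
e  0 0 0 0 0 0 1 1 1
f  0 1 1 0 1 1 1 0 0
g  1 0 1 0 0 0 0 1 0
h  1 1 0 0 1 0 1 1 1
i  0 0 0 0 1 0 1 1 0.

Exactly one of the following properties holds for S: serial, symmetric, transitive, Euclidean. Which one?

Serial: yes — every world has a successor (e.g. a S a).
Symmetric: no — a S b but not b S a.
Transitive: no — a S b and b S c, but not a S c.
Euclidean: no — b S e and b S c, but not e S c.
Only serial holds.

serial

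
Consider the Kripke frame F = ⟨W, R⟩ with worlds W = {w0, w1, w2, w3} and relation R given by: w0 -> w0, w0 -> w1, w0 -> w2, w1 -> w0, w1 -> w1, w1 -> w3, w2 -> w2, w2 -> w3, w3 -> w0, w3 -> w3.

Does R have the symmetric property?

Symmetric: no — w0 R w2 but not w2 R w0.

No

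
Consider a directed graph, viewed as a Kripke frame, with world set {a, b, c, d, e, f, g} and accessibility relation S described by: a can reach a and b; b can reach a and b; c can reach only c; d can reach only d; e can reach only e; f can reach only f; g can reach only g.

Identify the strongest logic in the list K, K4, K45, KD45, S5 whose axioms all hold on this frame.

Transitive (axiom 4): yes — every two-step S-path is closed by a direct edge.
Euclidean (axiom 5): yes — any two successors of a common world are S-related.
Serial (axiom D): yes — every world has a successor (e.g. a S a).
Reflexive (axiom T): yes — every world is S-related to itself.
So F validates K, K4, K45, KD45, S5. The strongest is S5.

S5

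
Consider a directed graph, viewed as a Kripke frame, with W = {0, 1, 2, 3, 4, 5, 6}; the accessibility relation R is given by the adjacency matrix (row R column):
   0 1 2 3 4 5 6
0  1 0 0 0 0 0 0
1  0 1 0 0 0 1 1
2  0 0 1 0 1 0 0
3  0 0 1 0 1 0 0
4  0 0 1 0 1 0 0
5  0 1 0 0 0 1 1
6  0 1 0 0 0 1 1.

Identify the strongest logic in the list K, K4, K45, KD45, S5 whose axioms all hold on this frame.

KD45

Transitive (axiom 4): yes — every two-step R-path is closed by a direct edge.
Euclidean (axiom 5): yes — any two successors of a common world are R-related.
Serial (axiom D): yes — every world has a successor (e.g. 0 R 0).
Reflexive (axiom T): no — 3 is not related to itself.
So F validates K, K4, K45, KD45; S5 would additionally require R to be reflexive. The strongest is KD45.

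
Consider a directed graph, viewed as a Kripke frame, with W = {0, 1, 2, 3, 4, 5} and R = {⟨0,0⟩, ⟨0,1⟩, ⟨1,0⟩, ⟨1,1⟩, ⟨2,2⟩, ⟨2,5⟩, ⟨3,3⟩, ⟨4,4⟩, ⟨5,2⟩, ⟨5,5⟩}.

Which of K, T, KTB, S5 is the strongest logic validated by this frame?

Reflexive (axiom T): yes — every world is R-related to itself.
Symmetric (axiom B): yes — every pair in R has its reverse in R.
Euclidean (axiom 5): yes — any two successors of a common world are R-related.
So F validates K, T, KTB, S5. The strongest is S5.

S5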